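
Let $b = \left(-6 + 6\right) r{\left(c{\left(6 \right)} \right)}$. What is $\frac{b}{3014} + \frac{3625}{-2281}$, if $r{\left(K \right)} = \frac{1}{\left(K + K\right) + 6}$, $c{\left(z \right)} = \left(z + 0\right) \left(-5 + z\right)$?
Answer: $- \frac{3625}{2281} \approx -1.5892$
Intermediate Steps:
$c{\left(z \right)} = z \left(-5 + z\right)$
$r{\left(K \right)} = \frac{1}{6 + 2 K}$ ($r{\left(K \right)} = \frac{1}{2 K + 6} = \frac{1}{6 + 2 K}$)
$b = 0$ ($b = \left(-6 + 6\right) \frac{1}{2 \left(3 + 6 \left(-5 + 6\right)\right)} = 0 \frac{1}{2 \left(3 + 6 \cdot 1\right)} = 0 \frac{1}{2 \left(3 + 6\right)} = 0 \frac{1}{2 \cdot 9} = 0 \cdot \frac{1}{2} \cdot \frac{1}{9} = 0 \cdot \frac{1}{18} = 0$)
$\frac{b}{3014} + \frac{3625}{-2281} = \frac{0}{3014} + \frac{3625}{-2281} = 0 \cdot \frac{1}{3014} + 3625 \left(- \frac{1}{2281}\right) = 0 - \frac{3625}{2281} = - \frac{3625}{2281}$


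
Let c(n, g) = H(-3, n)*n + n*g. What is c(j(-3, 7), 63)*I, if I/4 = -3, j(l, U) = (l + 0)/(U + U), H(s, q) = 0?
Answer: 162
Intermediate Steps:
j(l, U) = l/(2*U) (j(l, U) = l/((2*U)) = l*(1/(2*U)) = l/(2*U))
c(n, g) = g*n (c(n, g) = 0*n + n*g = 0 + g*n = g*n)
I = -12 (I = 4*(-3) = -12)
c(j(-3, 7), 63)*I = (63*((½)*(-3)/7))*(-12) = (63*((½)*(-3)*(⅐)))*(-12) = (63*(-3/14))*(-12) = -27/2*(-12) = 162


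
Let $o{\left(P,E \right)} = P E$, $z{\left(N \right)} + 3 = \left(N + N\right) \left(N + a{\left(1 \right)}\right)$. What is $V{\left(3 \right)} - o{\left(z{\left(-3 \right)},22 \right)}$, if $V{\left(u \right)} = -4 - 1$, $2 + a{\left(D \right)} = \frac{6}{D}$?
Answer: $193$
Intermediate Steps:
$a{\left(D \right)} = -2 + \frac{6}{D}$
$z{\left(N \right)} = -3 + 2 N \left(4 + N\right)$ ($z{\left(N \right)} = -3 + \left(N + N\right) \left(N - \left(2 - \frac{6}{1}\right)\right) = -3 + 2 N \left(N + \left(-2 + 6 \cdot 1\right)\right) = -3 + 2 N \left(N + \left(-2 + 6\right)\right) = -3 + 2 N \left(N + 4\right) = -3 + 2 N \left(4 + N\right)$)
$o{\left(P,E \right)} = E P$
$V{\left(u \right)} = -5$
$V{\left(3 \right)} - o{\left(z{\left(-3 \right)},22 \right)} = -5 - 22 \left(-3 + 2 \left(-3\right)^{2} + 8 \left(-3\right)\right) = -5 - 22 \left(-3 + 2 \cdot 9 - 24\right) = -5 - 22 \left(-3 + 18 - 24\right) = -5 - 22 \left(-9\right) = -5 - -198 = -5 + 198 = 193$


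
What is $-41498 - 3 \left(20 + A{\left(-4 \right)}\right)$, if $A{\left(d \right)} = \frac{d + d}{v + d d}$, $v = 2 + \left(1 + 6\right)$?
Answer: $- \frac{1038926}{25} \approx -41557.0$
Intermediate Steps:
$v = 9$ ($v = 2 + 7 = 9$)
$A{\left(d \right)} = \frac{2 d}{9 + d^{2}}$ ($A{\left(d \right)} = \frac{d + d}{9 + d d} = \frac{2 d}{9 + d^{2}}$)
$-41498 - 3 \left(20 + A{\left(-4 \right)}\right) = -41498 - 3 \left(20 + 2 \left(-4\right) \frac{1}{9 + \left(-4\right)^{2}}\right) = -41498 - 3 \left(20 + 2 \left(-4\right) \frac{1}{9 + 16}\right) = -41498 - 3 \left(20 + 2 \left(-4\right) \frac{1}{25}\right) = -41498 - 3 \left(20 - \frac{8}{25}\right) = -41498 - \frac{1476}{25} = - \frac{1038926}{25}$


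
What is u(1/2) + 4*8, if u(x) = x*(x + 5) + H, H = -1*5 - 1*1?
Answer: 115/4 ≈ 28.750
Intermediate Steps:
H = -6 (H = -5 - 1 = -6)
u(x) = -6 + x*(5 + x) (u(x) = x*(x + 5) - 6 = x*(5 + x) - 6 = -6 + x*(5 + x))
u(1/2) + 4*8 = (-6 + (1/2)² + 5*(1/2)) + 4*8 = (-6 + (1*(½))² + 5*(1*(½))) + 32 = (-6 + (½)² + 5*(½)) + 32 = (-6 + ¼ + 5/2) + 32 = -13/4 + 32 = 115/4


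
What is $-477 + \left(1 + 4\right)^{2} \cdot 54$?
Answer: $873$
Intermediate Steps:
$-477 + \left(1 + 4\right)^{2} \cdot 54 = -477 + 5^{2} \cdot 54 = -477 + 25 \cdot 54 = -477 + 1350 = 873$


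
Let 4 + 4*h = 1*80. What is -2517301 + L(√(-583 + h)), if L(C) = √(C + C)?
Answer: -2517301 + 2*141^(¼)*√I ≈ -2.5173e+6 + 4.8733*I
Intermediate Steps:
h = 19 (h = -1 + (1*80)/4 = -1 + (¼)*80 = -1 + 20 = 19)
L(C) = √2*√C (L(C) = √(2*C) = √2*√C)
-2517301 + L(√(-583 + h)) = -2517301 + √2*√(√(-583 + 19)) = -2517301 + √2*√(√(-564)) = -2517301 + √2*√(2*I*√141) = -2517301 + √2*(√2*141^(¼)*√I) = -2517301 + 2*141^(¼)*√I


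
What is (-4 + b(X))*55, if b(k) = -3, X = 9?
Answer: -385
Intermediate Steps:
(-4 + b(X))*55 = (-4 - 3)*55 = -7*55 = -385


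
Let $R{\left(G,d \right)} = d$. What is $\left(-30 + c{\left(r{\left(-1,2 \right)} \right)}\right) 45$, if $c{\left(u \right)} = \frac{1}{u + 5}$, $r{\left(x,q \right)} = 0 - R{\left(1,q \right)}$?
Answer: $-1335$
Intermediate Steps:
$r{\left(x,q \right)} = - q$ ($r{\left(x,q \right)} = 0 - q = - q$)
$c{\left(u \right)} = \frac{1}{5 + u}$
$\left(-30 + c{\left(r{\left(-1,2 \right)} \right)}\right) 45 = \left(-30 + \frac{1}{5 - 2}\right) 45 = \left(-30 + \frac{1}{3}\right) 45 = \left(- \frac{89}{3}\right) 45 = -1335$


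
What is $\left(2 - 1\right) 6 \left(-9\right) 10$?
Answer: $-540$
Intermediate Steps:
$\left(2 - 1\right) 6 \left(-9\right) 10 = 1 \cdot 6 \left(-9\right) 10 = 6 \left(-9\right) 10 = \left(-54\right) 10 = -540$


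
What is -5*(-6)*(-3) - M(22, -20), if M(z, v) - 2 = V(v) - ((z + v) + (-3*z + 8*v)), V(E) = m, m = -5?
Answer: -311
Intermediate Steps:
V(E) = -5
M(z, v) = -3 - 9*v + 2*z (M(z, v) = 2 + (-5 - ((z + v) + (-3*z + 8*v))) = 2 + (-5 - ((v + z) + (-3*z + 8*v))) = 2 + (-5 - (-2*z + 9*v)) = 2 + (-5 + (-9*v + 2*z)) = 2 + (-5 - 9*v + 2*z) = -3 - 9*v + 2*z)
-5*(-6)*(-3) - M(22, -20) = -5*(-6)*(-3) - (-3 - 9*(-20) + 2*22) = 30*(-3) - (-3 + 180 + 44) = -90 - 1*221 = -90 - 221 = -311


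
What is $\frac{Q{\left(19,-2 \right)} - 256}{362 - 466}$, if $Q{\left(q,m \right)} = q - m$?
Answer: $\frac{235}{104} \approx 2.2596$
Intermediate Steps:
$\frac{Q{\left(19,-2 \right)} - 256}{362 - 466} = \frac{\left(19 - -2\right) - 256}{362 - 466} = \frac{\left(19 + 2\right) - 256}{-104} = \left(21 - 256\right) \left(- \frac{1}{104}\right) = \left(-235\right) \left(- \frac{1}{104}\right) = \frac{235}{104}$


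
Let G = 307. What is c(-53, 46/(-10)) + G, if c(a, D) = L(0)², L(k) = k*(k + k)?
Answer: 307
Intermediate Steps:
L(k) = 2*k² (L(k) = k*(2*k) = 2*k²)
c(a, D) = 0 (c(a, D) = (2*0²)² = (2*0)² = 0² = 0)
c(-53, 46/(-10)) + G = 0 + 307 = 307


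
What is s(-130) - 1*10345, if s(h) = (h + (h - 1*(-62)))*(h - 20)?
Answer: 19355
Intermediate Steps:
s(h) = (-20 + h)*(62 + 2*h) (s(h) = (h + (h + 62))*(-20 + h) = (h + (62 + h))*(-20 + h) = (62 + 2*h)*(-20 + h) = (-20 + h)*(62 + 2*h))
s(-130) - 1*10345 = (-1240 + 2*(-130)**2 + 22*(-130)) - 1*10345 = (-1240 + 2*16900 - 2860) - 10345 = (-1240 + 33800 - 2860) - 10345 = 29700 - 10345 = 19355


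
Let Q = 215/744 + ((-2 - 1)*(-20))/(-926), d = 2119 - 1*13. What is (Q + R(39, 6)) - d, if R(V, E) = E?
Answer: -723313975/344472 ≈ -2099.8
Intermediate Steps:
d = 2106 (d = 2119 - 13 = 2106)
Q = 77225/344472 (Q = 215*(1/744) - 3*(-20)*(-1/926) = 215/744 + 60*(-1/926) = 215/744 - 30/463 = 77225/344472 ≈ 0.22418)
(Q + R(39, 6)) - d = (77225/344472 + 6) - 1*2106 = 2144057/344472 - 2106 = -723313975/344472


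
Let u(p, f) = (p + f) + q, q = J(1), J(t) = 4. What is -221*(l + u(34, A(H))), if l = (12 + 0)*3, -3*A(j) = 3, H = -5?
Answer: -16133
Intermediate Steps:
A(j) = -1 (A(j) = -⅓*3 = -1)
q = 4
u(p, f) = 4 + f + p (u(p, f) = (p + f) + 4 = (f + p) + 4 = 4 + f + p)
l = 36 (l = 12*3 = 36)
-221*(l + u(34, A(H))) = -221*(36 + (4 - 1 + 34)) = -221*(36 + 37) = -221*73 = -16133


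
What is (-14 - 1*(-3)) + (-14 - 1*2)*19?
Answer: -315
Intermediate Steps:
(-14 - 1*(-3)) + (-14 - 1*2)*19 = (-14 + 3) + (-14 - 2)*19 = -11 - 16*19 = -11 - 304 = -315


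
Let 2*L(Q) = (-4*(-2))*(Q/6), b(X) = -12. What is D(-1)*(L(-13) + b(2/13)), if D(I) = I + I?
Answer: 124/3 ≈ 41.333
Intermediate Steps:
D(I) = 2*I
L(Q) = 2*Q/3 (L(Q) = ((-4*(-2))*(Q/6))/2 = (8*(Q*(⅙)))/2 = (8*(Q/6))/2 = (4*Q/3)/2 = 2*Q/3)
D(-1)*(L(-13) + b(2/13)) = (2*(-1))*((⅔)*(-13) - 12) = -2*(-26/3 - 12) = -2*(-62/3) = 124/3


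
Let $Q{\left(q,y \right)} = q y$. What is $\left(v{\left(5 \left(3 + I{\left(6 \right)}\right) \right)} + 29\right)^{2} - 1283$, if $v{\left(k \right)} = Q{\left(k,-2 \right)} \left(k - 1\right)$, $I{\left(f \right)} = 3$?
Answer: $2926238$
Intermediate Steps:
$v{\left(k \right)} = - 2 k \left(-1 + k\right)$ ($v{\left(k \right)} = k \left(-2\right) \left(k - 1\right) = - 2 k \left(-1 + k\right)$)
$\left(v{\left(5 \left(3 + I{\left(6 \right)}\right) \right)} + 29\right)^{2} - 1283 = \left(2 \cdot 5 \left(3 + 3\right) \left(1 - 5 \left(3 + 3\right)\right) + 29\right)^{2} - 1283 = \left(2 \cdot 5 \cdot 6 \left(1 - 5 \cdot 6\right) + 29\right)^{2} - 1283 = \left(2 \cdot 30 \left(1 - 30\right) + 29\right)^{2} - 1283 = \left(2 \cdot 30 \left(-29\right) + 29\right)^{2} - 1283 = \left(-1740 + 29\right)^{2} - 1283 = \left(-1711\right)^{2} - 1283 = 2927521 - 1283 = 2926238$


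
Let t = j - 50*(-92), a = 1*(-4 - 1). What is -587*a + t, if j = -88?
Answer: 7447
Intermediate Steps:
a = -5 (a = 1*(-5) = -5)
t = 4512 (t = -88 - 50*(-92) = -88 + 4600 = 4512)
-587*a + t = -587*(-5) + 4512 = 2935 + 4512 = 7447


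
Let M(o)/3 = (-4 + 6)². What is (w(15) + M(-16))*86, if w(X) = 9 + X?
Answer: 3096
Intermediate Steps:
M(o) = 12 (M(o) = 3*(-4 + 6)² = 3*2² = 3*4 = 12)
(w(15) + M(-16))*86 = ((9 + 15) + 12)*86 = (24 + 12)*86 = 36*86 = 3096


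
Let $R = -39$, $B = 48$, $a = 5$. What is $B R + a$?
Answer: $-1867$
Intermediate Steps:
$B R + a = 48 \left(-39\right) + 5 = -1872 + 5 = -1867$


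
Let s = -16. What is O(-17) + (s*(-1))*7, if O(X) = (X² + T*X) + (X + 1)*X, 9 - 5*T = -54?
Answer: 2294/5 ≈ 458.80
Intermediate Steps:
T = 63/5 (T = 9/5 - ⅕*(-54) = 9/5 + 54/5 = 63/5 ≈ 12.600)
O(X) = X² + 63*X/5 + X*(1 + X) (O(X) = (X² + 63*X/5) + (X + 1)*X = (X² + 63*X/5) + (1 + X)*X = (X² + 63*X/5) + X*(1 + X) = X² + 63*X/5 + X*(1 + X))
O(-17) + (s*(-1))*7 = (⅖)*(-17)*(34 + 5*(-17)) - 16*(-1)*7 = (⅖)*(-17)*(34 - 85) + 16*7 = (⅖)*(-17)*(-51) + 112 = 1734/5 + 112 = 2294/5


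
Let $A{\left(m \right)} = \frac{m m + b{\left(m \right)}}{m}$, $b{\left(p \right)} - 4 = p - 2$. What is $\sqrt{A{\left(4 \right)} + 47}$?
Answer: $\frac{\sqrt{210}}{2} \approx 7.2457$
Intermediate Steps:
$b{\left(p \right)} = 2 + p$ ($b{\left(p \right)} = 4 + \left(p - 2\right) = 4 + \left(-2 + p\right) = 2 + p$)
$A{\left(m \right)} = \frac{2 + m + m^{2}}{m}$ ($A{\left(m \right)} = \frac{m m + \left(2 + m\right)}{m} = \frac{m^{2} + \left(2 + m\right)}{m} = \frac{2 + m + m^{2}}{m}$)
$\sqrt{A{\left(4 \right)} + 47} = \sqrt{\left(1 + 4 + \frac{2}{4}\right) + 47} = \sqrt{\left(1 + 4 + 2 \cdot \frac{1}{4}\right) + 47} = \sqrt{\left(1 + 4 + \frac{1}{2}\right) + 47} = \sqrt{\frac{11}{2} + 47} = \sqrt{\frac{105}{2}} = \frac{\sqrt{210}}{2}$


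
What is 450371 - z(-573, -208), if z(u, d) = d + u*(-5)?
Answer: 447714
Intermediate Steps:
z(u, d) = d - 5*u
450371 - z(-573, -208) = 450371 - (-208 - 5*(-573)) = 450371 - (-208 + 2865) = 450371 - 1*2657 = 450371 - 2657 = 447714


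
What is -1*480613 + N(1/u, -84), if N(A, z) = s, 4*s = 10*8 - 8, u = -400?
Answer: -480595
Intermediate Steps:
s = 18 (s = (10*8 - 8)/4 = (80 - 8)/4 = (¼)*72 = 18)
N(A, z) = 18
-1*480613 + N(1/u, -84) = -1*480613 + 18 = -480613 + 18 = -480595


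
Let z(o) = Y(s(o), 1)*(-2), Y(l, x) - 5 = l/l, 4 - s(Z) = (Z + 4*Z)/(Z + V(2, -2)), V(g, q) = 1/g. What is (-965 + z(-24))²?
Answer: 954529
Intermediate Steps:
s(Z) = 4 - 5*Z/(½ + Z) (s(Z) = 4 - (Z + 4*Z)/(Z + 1/2) = 4 - 5*Z/(Z + ½) = 4 - 5*Z/(½ + Z))
Y(l, x) = 6 (Y(l, x) = 5 + l/l = 5 + 1 = 6)
z(o) = -12 (z(o) = 6*(-2) = -12)
(-965 + z(-24))² = (-965 - 12)² = (-977)² = 954529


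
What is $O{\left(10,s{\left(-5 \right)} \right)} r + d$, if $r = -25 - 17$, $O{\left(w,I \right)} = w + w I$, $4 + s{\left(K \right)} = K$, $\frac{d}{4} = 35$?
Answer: $3500$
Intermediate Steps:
$d = 140$ ($d = 4 \cdot 35 = 140$)
$s{\left(K \right)} = -4 + K$
$O{\left(w,I \right)} = w + I w$
$r = -42$
$O{\left(10,s{\left(-5 \right)} \right)} r + d = 10 \left(1 - 9\right) \left(-42\right) + 140 = 10 \left(-8\right) \left(-42\right) + 140 = \left(-80\right) \left(-42\right) + 140 = 3360 + 140 = 3500$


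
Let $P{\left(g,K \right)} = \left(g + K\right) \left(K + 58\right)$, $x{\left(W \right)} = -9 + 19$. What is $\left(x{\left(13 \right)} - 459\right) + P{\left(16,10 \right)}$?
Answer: $1319$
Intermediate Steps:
$x{\left(W \right)} = 10$
$P{\left(g,K \right)} = \left(58 + K\right) \left(K + g\right)$ ($P{\left(g,K \right)} = \left(K + g\right) \left(58 + K\right) = \left(58 + K\right) \left(K + g\right)$)
$\left(x{\left(13 \right)} - 459\right) + P{\left(16,10 \right)} = \left(10 - 459\right) + \left(10^{2} + 58 \cdot 10 + 58 \cdot 16 + 10 \cdot 16\right) = -449 + \left(100 + 580 + 928 + 160\right) = -449 + 1768 = 1319$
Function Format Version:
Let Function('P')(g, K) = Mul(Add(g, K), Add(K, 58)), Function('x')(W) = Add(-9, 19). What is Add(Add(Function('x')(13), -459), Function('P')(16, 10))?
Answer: 1319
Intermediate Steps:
Function('x')(W) = 10
Function('P')(g, K) = Mul(Add(58, K), Add(K, g)) (Function('P')(g, K) = Mul(Add(K, g), Add(58, K)) = Mul(Add(58, K), Add(K, g)))
Add(Add(Function('x')(13), -459), Function('P')(16, 10)) = Add(Add(10, -459), Add(Pow(10, 2), Mul(58, 10), Mul(58, 16), Mul(10, 16))) = Add(-449, Add(100, 580, 928, 160)) = Add(-449, 1768) = 1319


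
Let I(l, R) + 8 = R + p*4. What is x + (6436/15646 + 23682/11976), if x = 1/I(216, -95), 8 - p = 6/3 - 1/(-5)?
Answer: 14804829551/6230268492 ≈ 2.3763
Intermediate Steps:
p = 29/5 (p = 8 - (6/3 - 1/(-5)) = 8 - (6*(⅓) - 1*(-⅕)) = 8 - (2 + ⅕) = 8 - 1*11/5 = 8 - 11/5 = 29/5 ≈ 5.8000)
I(l, R) = 76/5 + R (I(l, R) = -8 + (R + (29/5)*4) = -8 + (R + 116/5) = -8 + (116/5 + R) = 76/5 + R)
x = -5/399 (x = 1/(76/5 - 95) = 1/(-399/5) = -5/399 ≈ -0.012531)
x + (6436/15646 + 23682/11976) = -5/399 + (6436/15646 + 23682/11976) = -5/399 + (6436*(1/15646) + 23682*(1/11976)) = -5/399 + (3218/7823 + 3947/1996) = -5/399 + 37300509/15614708 = 14804829551/6230268492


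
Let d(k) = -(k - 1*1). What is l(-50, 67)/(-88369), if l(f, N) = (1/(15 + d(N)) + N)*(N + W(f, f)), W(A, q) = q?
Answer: -3416/265107 ≈ -0.012885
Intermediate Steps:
d(k) = 1 - k (d(k) = -(k - 1) = -(-1 + k) = 1 - k)
l(f, N) = (N + f)*(N + 1/(16 - N)) (l(f, N) = (1/(15 + (1 - N)) + N)*(N + f) = (1/(16 - N) + N)*(N + f) = (N + 1/(16 - N))*(N + f) = (N + f)*(N + 1/(16 - N)))
l(-50, 67)/(-88369) = ((67³ - 1*67 - 1*(-50) - 16*67² - 50*67² - 16*67*(-50))/(-16 + 67))/(-88369) = ((300763 - 67 + 50 - 16*4489 - 50*4489 + 53600)/51)*(-1/88369) = ((300763 - 67 + 50 - 71824 - 224450 + 53600)/51)*(-1/88369) = ((1/51)*58072)*(-1/88369) = (3416/3)*(-1/88369) = -3416/265107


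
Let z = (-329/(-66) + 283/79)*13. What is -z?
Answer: -580697/5214 ≈ -111.37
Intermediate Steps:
z = 580697/5214 (z = (-329*(-1/66) + 283*(1/79))*13 = (329/66 + 283/79)*13 = (44669/5214)*13 = 580697/5214 ≈ 111.37)
-z = -1*580697/5214 = -580697/5214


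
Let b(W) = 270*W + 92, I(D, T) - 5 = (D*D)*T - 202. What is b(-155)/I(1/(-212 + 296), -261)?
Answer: 32738272/154477 ≈ 211.93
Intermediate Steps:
I(D, T) = -197 + T*D**2 (I(D, T) = 5 + ((D*D)*T - 202) = 5 + (D**2*T - 202) = 5 + (T*D**2 - 202) = 5 + (-202 + T*D**2) = -197 + T*D**2)
b(W) = 92 + 270*W
b(-155)/I(1/(-212 + 296), -261) = (92 + 270*(-155))/(-197 - 261/(-212 + 296)**2) = (92 - 41850)/(-197 - 261*(1/84)**2) = -41758/(-197 - 261*(1/84)**2) = -41758/(-197 - 261*1/7056) = -41758/(-197 - 29/784) = -41758/(-154477/784) = -41758*(-784/154477) = 32738272/154477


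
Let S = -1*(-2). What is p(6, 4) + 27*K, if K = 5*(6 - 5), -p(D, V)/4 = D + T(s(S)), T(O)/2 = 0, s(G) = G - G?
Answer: 111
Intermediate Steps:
S = 2
s(G) = 0
T(O) = 0 (T(O) = 2*0 = 0)
p(D, V) = -4*D (p(D, V) = -4*(D + 0) = -4*D)
K = 5 (K = 5*1 = 5)
p(6, 4) + 27*K = -4*6 + 27*5 = -24 + 135 = 111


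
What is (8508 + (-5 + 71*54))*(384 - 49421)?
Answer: -604969469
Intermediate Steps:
(8508 + (-5 + 71*54))*(384 - 49421) = (8508 + (-5 + 3834))*(-49037) = (8508 + 3829)*(-49037) = 12337*(-49037) = -604969469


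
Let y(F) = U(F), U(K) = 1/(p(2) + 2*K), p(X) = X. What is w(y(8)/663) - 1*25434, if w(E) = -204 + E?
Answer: -305963891/11934 ≈ -25638.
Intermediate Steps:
U(K) = 1/(2 + 2*K)
y(F) = 1/(2*(1 + F))
w(y(8)/663) - 1*25434 = (-204 + (1/(2*(1 + 8)))/663) - 1*25434 = (-204 + ((½)/9)*(1/663)) - 25434 = (-204 + ((½)*(⅑))*(1/663)) - 25434 = (-204 + (1/18)*(1/663)) - 25434 = (-204 + 1/11934) - 25434 = -2434535/11934 - 25434 = -305963891/11934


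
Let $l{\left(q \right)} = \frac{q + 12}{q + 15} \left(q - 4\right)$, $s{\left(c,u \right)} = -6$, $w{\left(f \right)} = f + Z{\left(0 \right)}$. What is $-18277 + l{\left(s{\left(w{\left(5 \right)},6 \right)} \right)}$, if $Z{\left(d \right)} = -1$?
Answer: $- \frac{54851}{3} \approx -18284.0$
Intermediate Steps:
$w{\left(f \right)} = -1 + f$ ($w{\left(f \right)} = f - 1 = -1 + f$)
$l{\left(q \right)} = \frac{\left(-4 + q\right) \left(12 + q\right)}{15 + q}$ ($l{\left(q \right)} = \frac{12 + q}{15 + q} \left(-4 + q\right) = \frac{\left(-4 + q\right) \left(12 + q\right)}{15 + q}$)
$-18277 + l{\left(s{\left(w{\left(5 \right)},6 \right)} \right)} = -18277 + \frac{-48 + \left(-6\right)^{2} + 8 \left(-6\right)}{15 - 6} = -18277 + \frac{-48 + 36 - 48}{9} = -18277 + \frac{1}{9} \left(-60\right) = -18277 - \frac{20}{3} = - \frac{54851}{3}$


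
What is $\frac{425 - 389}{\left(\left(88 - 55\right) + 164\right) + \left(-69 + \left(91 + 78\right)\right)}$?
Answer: $\frac{4}{33} \approx 0.12121$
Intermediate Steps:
$\frac{425 - 389}{\left(\left(88 - 55\right) + 164\right) + \left(-69 + \left(91 + 78\right)\right)} = \frac{36}{\left(33 + 164\right) + \left(-69 + 169\right)} = \frac{36}{197 + 100} = \frac{36}{297} = 36 \cdot \frac{1}{297} = \frac{4}{33}$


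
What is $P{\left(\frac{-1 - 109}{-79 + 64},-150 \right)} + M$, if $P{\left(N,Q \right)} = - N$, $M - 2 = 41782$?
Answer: $\frac{125330}{3} \approx 41777.0$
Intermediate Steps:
$M = 41784$ ($M = 2 + 41782 = 41784$)
$P{\left(\frac{-1 - 109}{-79 + 64},-150 \right)} + M = - \frac{-1 - 109}{-79 + 64} + 41784 = - \frac{-110}{-15} + 41784 = - \frac{\left(-110\right) \left(-1\right)}{15} + 41784 = \left(-1\right) \frac{22}{3} + 41784 = - \frac{22}{3} + 41784 = \frac{125330}{3}$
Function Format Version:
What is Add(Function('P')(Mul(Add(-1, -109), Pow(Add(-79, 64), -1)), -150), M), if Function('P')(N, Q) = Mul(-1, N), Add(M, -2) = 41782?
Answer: Rational(125330, 3) ≈ 41777.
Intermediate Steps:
M = 41784 (M = Add(2, 41782) = 41784)
Add(Function('P')(Mul(Add(-1, -109), Pow(Add(-79, 64), -1)), -150), M) = Add(Mul(-1, Mul(Add(-1, -109), Pow(Add(-79, 64), -1))), 41784) = Add(Mul(-1, Mul(-110, Pow(-15, -1))), 41784) = Add(Mul(-1, Mul(-110, Rational(-1, 15))), 41784) = Add(Mul(-1, Rational(22, 3)), 41784) = Add(Rational(-22, 3), 41784) = Rational(125330, 3)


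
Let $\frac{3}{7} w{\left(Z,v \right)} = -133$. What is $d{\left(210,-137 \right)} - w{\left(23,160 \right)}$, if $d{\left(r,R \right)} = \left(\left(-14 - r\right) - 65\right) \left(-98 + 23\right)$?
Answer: $\frac{65956}{3} \approx 21985.0$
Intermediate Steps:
$w{\left(Z,v \right)} = - \frac{931}{3}$ ($w{\left(Z,v \right)} = \frac{7}{3} \left(-133\right) = - \frac{931}{3}$)
$d{\left(r,R \right)} = 5925 + 75 r$ ($d{\left(r,R \right)} = \left(-79 - r\right) \left(-75\right) = 5925 + 75 r$)
$d{\left(210,-137 \right)} - w{\left(23,160 \right)} = \left(5925 + 75 \cdot 210\right) - - \frac{931}{3} = \left(5925 + 15750\right) + \frac{931}{3} = 21675 + \frac{931}{3} = \frac{65956}{3}$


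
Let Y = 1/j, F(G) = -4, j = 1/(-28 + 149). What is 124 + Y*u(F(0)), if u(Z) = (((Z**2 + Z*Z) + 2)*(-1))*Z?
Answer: 16580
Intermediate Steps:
j = 1/121 ≈ 0.0082645
Y = 121 (Y = 1/(1/121) = 121)
u(Z) = Z*(-2 - 2*Z**2) (u(Z) = (((Z**2 + Z**2) + 2)*(-1))*Z = ((2*Z**2 + 2)*(-1))*Z = ((2 + 2*Z**2)*(-1))*Z = (-2 - 2*Z**2)*Z = Z*(-2 - 2*Z**2))
124 + Y*u(F(0)) = 124 + 121*(-2*(-4)*(1 + (-4)**2)) = 124 + 121*(-2*(-4)*(1 + 16)) = 124 + 121*(-2*(-4)*17) = 124 + 121*136 = 124 + 16456 = 16580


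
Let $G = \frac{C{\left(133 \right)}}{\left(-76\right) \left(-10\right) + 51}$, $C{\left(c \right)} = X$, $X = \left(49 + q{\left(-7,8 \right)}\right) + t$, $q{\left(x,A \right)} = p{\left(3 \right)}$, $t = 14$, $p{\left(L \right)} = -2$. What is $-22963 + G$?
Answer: $- \frac{18622932}{811} \approx -22963.0$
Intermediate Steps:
$q{\left(x,A \right)} = -2$
$X = 61$ ($X = \left(49 - 2\right) + 14 = 47 + 14 = 61$)
$C{\left(c \right)} = 61$
$G = \frac{61}{811}$ ($G = \frac{61}{\left(-76\right) \left(-10\right) + 51} = \frac{61}{760 + 51} = \frac{61}{811} \approx 0.075216$)
$-22963 + G = -22963 + \frac{61}{811} = - \frac{18622932}{811}$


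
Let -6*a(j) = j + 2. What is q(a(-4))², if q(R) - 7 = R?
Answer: 484/9 ≈ 53.778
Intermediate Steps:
a(j) = -⅓ - j/6 (a(j) = -(j + 2)/6 = -(2 + j)/6 = -⅓ - j/6)
q(R) = 7 + R
q(a(-4))² = (7 + (-⅓ - ⅙*(-4)))² = (7 + (-⅓ + ⅔))² = (7 + ⅓)² = (22/3)² = 484/9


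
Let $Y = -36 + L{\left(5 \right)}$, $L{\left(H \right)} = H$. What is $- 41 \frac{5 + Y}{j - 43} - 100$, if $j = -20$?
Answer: $- \frac{7366}{63} \approx -116.92$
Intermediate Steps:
$Y = -31$ ($Y = -36 + 5 = -31$)
$- 41 \frac{5 + Y}{j - 43} - 100 = - 41 \frac{5 - 31}{-20 - 43} - 100 = - 41 \left(- \frac{26}{-63}\right) - 100 = - 41 \left(\left(-26\right) \left(- \frac{1}{63}\right)\right) - 100 = \left(-41\right) \frac{26}{63} - 100 = - \frac{1066}{63} - 100 = - \frac{7366}{63}$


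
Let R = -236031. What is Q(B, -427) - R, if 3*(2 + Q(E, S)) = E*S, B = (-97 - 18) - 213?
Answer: 848143/3 ≈ 2.8271e+5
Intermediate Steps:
B = -328 (B = -115 - 213 = -328)
Q(E, S) = -2 + E*S/3 (Q(E, S) = -2 + (E*S)/3 = -2 + E*S/3)
Q(B, -427) - R = (-2 + (1/3)*(-328)*(-427)) - 1*(-236031) = (-2 + 140056/3) + 236031 = 140050/3 + 236031 = 848143/3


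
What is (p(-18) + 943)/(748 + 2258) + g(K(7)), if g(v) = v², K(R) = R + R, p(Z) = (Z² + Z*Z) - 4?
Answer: 196921/1002 ≈ 196.53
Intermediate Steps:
p(Z) = -4 + 2*Z² (p(Z) = (Z² + Z²) - 4 = 2*Z² - 4 = -4 + 2*Z²)
K(R) = 2*R
(p(-18) + 943)/(748 + 2258) + g(K(7)) = ((-4 + 2*(-18)²) + 943)/(748 + 2258) + (2*7)² = ((-4 + 2*324) + 943)/3006 + 14² = ((-4 + 648) + 943)*(1/3006) + 196 = (644 + 943)*(1/3006) + 196 = 1587*(1/3006) + 196 = 529/1002 + 196 = 196921/1002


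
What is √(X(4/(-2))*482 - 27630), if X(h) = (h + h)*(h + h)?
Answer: I*√19918 ≈ 141.13*I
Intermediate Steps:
X(h) = 4*h² (X(h) = (2*h)*(2*h) = 4*h²)
√(X(4/(-2))*482 - 27630) = √((4*(4/(-2))²)*482 - 27630) = √((4*(4*(-½))²)*482 - 27630) = √((4*(-2)²)*482 - 27630) = √((4*4)*482 - 27630) = √(16*482 - 27630) = √(7712 - 27630) = √(-19918) = I*√19918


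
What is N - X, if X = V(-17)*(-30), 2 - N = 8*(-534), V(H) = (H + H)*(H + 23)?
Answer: -1846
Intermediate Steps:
V(H) = 2*H*(23 + H) (V(H) = (2*H)*(23 + H) = 2*H*(23 + H))
N = 4274 (N = 2 - 8*(-534) = 2 - 1*(-4272) = 2 + 4272 = 4274)
X = 6120 (X = (2*(-17)*(23 - 17))*(-30) = (2*(-17)*6)*(-30) = -204*(-30) = 6120)
N - X = 4274 - 1*6120 = 4274 - 6120 = -1846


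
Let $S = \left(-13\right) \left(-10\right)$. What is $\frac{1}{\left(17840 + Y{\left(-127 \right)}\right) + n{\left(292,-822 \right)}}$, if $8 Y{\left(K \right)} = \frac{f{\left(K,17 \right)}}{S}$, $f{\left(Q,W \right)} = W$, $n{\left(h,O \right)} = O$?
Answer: $\frac{1040}{17698737} \approx 5.8761 \cdot 10^{-5}$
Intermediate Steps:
$S = 130$
$Y{\left(K \right)} = \frac{17}{1040}$ ($Y{\left(K \right)} = \frac{17 \cdot \frac{1}{130}}{8} = \frac{1}{8} \cdot \frac{17}{130} = \frac{17}{1040}$)
$\frac{1}{\left(17840 + Y{\left(-127 \right)}\right) + n{\left(292,-822 \right)}} = \frac{1}{\left(17840 + \frac{17}{1040}\right) - 822} = \frac{1}{\frac{18553617}{1040} - 822} = \frac{1}{\frac{17698737}{1040}} = \frac{1040}{17698737}$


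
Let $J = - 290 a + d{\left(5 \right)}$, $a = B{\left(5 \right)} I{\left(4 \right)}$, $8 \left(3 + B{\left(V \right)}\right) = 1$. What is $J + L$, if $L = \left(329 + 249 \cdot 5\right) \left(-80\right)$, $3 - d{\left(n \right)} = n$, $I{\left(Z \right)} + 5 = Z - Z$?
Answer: $- \frac{520363}{4} \approx -1.3009 \cdot 10^{5}$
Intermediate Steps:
$I{\left(Z \right)} = -5$ ($I{\left(Z \right)} = -5 + \left(Z - Z\right) = -5 + 0 = -5$)
$B{\left(V \right)} = - \frac{23}{8}$ ($B{\left(V \right)} = -3 + \frac{1}{8} \cdot 1 = -3 + \frac{1}{8} = - \frac{23}{8}$)
$a = \frac{115}{8}$ ($a = \left(- \frac{23}{8}\right) \left(-5\right) = \frac{115}{8} \approx 14.375$)
$d{\left(n \right)} = 3 - n$
$L = -125920$ ($L = \left(329 + 1245\right) \left(-80\right) = 1574 \left(-80\right) = -125920$)
$J = - \frac{16683}{4}$ ($J = \left(-290\right) \frac{115}{8} + \left(3 - 5\right) = - \frac{16675}{4} + \left(3 - 5\right) = - \frac{16675}{4} - 2 = - \frac{16683}{4} \approx -4170.8$)
$J + L = - \frac{16683}{4} - 125920 = - \frac{520363}{4}$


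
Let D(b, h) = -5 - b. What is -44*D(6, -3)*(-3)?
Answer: -1452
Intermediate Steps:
-44*D(6, -3)*(-3) = -44*(-5 - 1*6)*(-3) = -44*(-5 - 6)*(-3) = -44*(-11)*(-3) = 484*(-3) = -1452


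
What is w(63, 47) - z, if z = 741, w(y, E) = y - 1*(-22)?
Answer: -656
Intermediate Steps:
w(y, E) = 22 + y (w(y, E) = y + 22 = 22 + y)
w(63, 47) - z = (22 + 63) - 1*741 = 85 - 741 = -656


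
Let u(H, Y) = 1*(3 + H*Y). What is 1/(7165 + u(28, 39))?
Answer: 1/8260 ≈ 0.00012107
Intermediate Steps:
u(H, Y) = 3 + H*Y
1/(7165 + u(28, 39)) = 1/(7165 + (3 + 28*39)) = 1/(7165 + (3 + 1092)) = 1/(7165 + 1095) = 1/8260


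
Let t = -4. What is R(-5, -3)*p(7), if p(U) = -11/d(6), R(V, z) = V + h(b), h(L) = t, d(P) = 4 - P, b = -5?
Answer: -99/2 ≈ -49.500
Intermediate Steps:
h(L) = -4
R(V, z) = -4 + V (R(V, z) = V - 4 = -4 + V)
p(U) = 11/2 (p(U) = -11/(4 - 1*6) = -11/(4 - 6) = -11/(-2) = -11*(-½) = 11/2)
R(-5, -3)*p(7) = (-4 - 5)*(11/2) = -9*11/2 = -99/2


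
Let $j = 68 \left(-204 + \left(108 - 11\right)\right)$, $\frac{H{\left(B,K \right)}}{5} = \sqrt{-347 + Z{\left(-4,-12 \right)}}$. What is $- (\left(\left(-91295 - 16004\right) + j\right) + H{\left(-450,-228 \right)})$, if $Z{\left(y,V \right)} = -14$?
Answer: $114575 - 95 i \approx 1.1458 \cdot 10^{5} - 95.0 i$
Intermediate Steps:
$H{\left(B,K \right)} = 95 i$ ($H{\left(B,K \right)} = 5 \sqrt{-347 - 14} = 5 \sqrt{-361} = 5 \cdot 19 i = 95 i$)
$j = -7276$ ($j = 68 \left(-204 + 97\right) = 68 \left(-107\right) = -7276$)
$- (\left(\left(-91295 - 16004\right) + j\right) + H{\left(-450,-228 \right)}) = - (\left(\left(-91295 - 16004\right) - 7276\right) + 95 i) = - (\left(-107299 - 7276\right) + 95 i) = - (-114575 + 95 i) = 114575 - 95 i$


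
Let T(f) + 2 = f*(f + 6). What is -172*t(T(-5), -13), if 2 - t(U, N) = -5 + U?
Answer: -2408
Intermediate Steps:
T(f) = -2 + f*(6 + f) (T(f) = -2 + f*(f + 6) = -2 + f*(6 + f))
t(U, N) = 7 - U (t(U, N) = 2 - (-5 + U) = 2 + (5 - U) = 7 - U)
-172*t(T(-5), -13) = -172*(7 - (-2 + (-5)² + 6*(-5))) = -172*(7 - (-2 + 25 - 30)) = -172*(7 - 1*(-7)) = -172*(7 + 7) = -172*14 = -2408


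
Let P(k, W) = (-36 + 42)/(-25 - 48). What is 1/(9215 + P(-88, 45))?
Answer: 73/672689 ≈ 0.00010852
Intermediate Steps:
P(k, W) = -6/73 (P(k, W) = 6/(-73) = 6*(-1/73) = -6/73)
1/(9215 + P(-88, 45)) = 1/(9215 - 6/73) = 1/(672689/73) = 73/672689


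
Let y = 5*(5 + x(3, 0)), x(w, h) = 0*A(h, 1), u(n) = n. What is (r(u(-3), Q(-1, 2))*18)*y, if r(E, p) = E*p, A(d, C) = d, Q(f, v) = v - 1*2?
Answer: 0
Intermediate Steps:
Q(f, v) = -2 + v (Q(f, v) = v - 2 = -2 + v)
x(w, h) = 0 (x(w, h) = 0*h = 0)
y = 25 (y = 5*(5 + 0) = 5*5 = 25)
(r(u(-3), Q(-1, 2))*18)*y = (-3*(-2 + 2)*18)*25 = (-3*0*18)*25 = (0*18)*25 = 0*25 = 0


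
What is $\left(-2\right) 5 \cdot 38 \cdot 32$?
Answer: $-12160$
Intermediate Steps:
$\left(-2\right) 5 \cdot 38 \cdot 32 = \left(-10\right) 38 \cdot 32 = \left(-380\right) 32 = -12160$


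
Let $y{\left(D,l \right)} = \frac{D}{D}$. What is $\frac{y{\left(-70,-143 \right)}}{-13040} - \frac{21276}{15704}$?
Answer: $- \frac{34681843}{25597520} \approx -1.3549$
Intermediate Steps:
$y{\left(D,l \right)} = 1$
$\frac{y{\left(-70,-143 \right)}}{-13040} - \frac{21276}{15704} = 1 \frac{1}{-13040} - \frac{21276}{15704} = 1 \left(- \frac{1}{13040}\right) - \frac{5319}{3926} = - \frac{1}{13040} - \frac{5319}{3926} = - \frac{34681843}{25597520}$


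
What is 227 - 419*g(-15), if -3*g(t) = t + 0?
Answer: -1868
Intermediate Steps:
g(t) = -t/3 (g(t) = -(t + 0)/3 = -t/3)
227 - 419*g(-15) = 227 - (-419)*(-15)/3 = 227 - 419*5 = 227 - 2095 = -1868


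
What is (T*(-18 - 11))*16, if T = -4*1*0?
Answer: 0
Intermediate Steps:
T = 0 (T = -4*0 = 0)
(T*(-18 - 11))*16 = (0*(-18 - 11))*16 = (0*(-29))*16 = 0*16 = 0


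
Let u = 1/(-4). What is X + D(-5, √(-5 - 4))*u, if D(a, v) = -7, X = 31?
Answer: 131/4 ≈ 32.750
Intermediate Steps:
u = -¼ (u = 1*(-¼) = -¼ ≈ -0.25000)
X + D(-5, √(-5 - 4))*u = 31 - 7*(-¼) = 31 + 7/4 = 131/4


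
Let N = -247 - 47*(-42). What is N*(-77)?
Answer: -132979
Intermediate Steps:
N = 1727 (N = -247 - 1*(-1974) = -247 + 1974 = 1727)
N*(-77) = 1727*(-77) = -132979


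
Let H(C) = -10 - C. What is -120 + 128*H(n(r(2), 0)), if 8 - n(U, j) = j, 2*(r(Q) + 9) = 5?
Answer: -2424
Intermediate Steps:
r(Q) = -13/2 (r(Q) = -9 + (1/2)*5 = -9 + 5/2 = -13/2)
n(U, j) = 8 - j
-120 + 128*H(n(r(2), 0)) = -120 + 128*(-10 - (8 - 1*0)) = -120 + 128*(-10 - (8 + 0)) = -120 + 128*(-10 - 1*8) = -120 + 128*(-10 - 8) = -120 + 128*(-18) = -120 - 2304 = -2424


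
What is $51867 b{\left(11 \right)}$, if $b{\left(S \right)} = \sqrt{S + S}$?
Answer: $51867 \sqrt{22} \approx 2.4328 \cdot 10^{5}$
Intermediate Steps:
$b{\left(S \right)} = \sqrt{2} \sqrt{S}$ ($b{\left(S \right)} = \sqrt{2 S} = \sqrt{2} \sqrt{S}$)
$51867 b{\left(11 \right)} = 51867 \sqrt{2} \sqrt{11} = 51867 \sqrt{22}$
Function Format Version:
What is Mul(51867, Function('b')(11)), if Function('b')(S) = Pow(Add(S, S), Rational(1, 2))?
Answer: Mul(51867, Pow(22, Rational(1, 2))) ≈ 2.4328e+5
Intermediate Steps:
Function('b')(S) = Mul(Pow(2, Rational(1, 2)), Pow(S, Rational(1, 2))) (Function('b')(S) = Pow(Mul(2, S), Rational(1, 2)) = Mul(Pow(2, Rational(1, 2)), Pow(S, Rational(1, 2))))
Mul(51867, Function('b')(11)) = Mul(51867, Mul(Pow(2, Rational(1, 2)), Pow(11, Rational(1, 2)))) = Mul(51867, Pow(22, Rational(1, 2)))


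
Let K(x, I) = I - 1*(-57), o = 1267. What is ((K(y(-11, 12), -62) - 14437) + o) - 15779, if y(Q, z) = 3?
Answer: -28954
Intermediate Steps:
K(x, I) = 57 + I (K(x, I) = I + 57 = 57 + I)
((K(y(-11, 12), -62) - 14437) + o) - 15779 = (((57 - 62) - 14437) + 1267) - 15779 = ((-5 - 14437) + 1267) - 15779 = (-14442 + 1267) - 15779 = -13175 - 15779 = -28954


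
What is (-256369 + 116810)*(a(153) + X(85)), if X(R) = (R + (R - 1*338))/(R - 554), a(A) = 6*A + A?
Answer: -10017684579/67 ≈ -1.4952e+8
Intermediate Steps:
a(A) = 7*A
X(R) = (-338 + 2*R)/(-554 + R) (X(R) = (R + (R - 338))/(-554 + R) = (R + (-338 + R))/(-554 + R) = (-338 + 2*R)/(-554 + R))
(-256369 + 116810)*(a(153) + X(85)) = (-256369 + 116810)*(7*153 + 2*(-169 + 85)/(-554 + 85)) = -139559*(1071 + 2*(-84)/(-469)) = -139559*(1071 + 2*(-1/469)*(-84)) = -139559*(1071 + 24/67) = -139559*71781/67 = -10017684579/67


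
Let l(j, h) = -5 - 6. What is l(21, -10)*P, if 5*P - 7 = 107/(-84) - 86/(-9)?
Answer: -42361/1260 ≈ -33.620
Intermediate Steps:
l(j, h) = -11
P = 3851/1260 (P = 7/5 + (107/(-84) - 86/(-9))/5 = 7/5 + (107*(-1/84) - 86*(-1/9))/5 = 7/5 + (-107/84 + 86/9)/5 = 7/5 + (1/5)*(2087/252) = 7/5 + 2087/1260 = 3851/1260 ≈ 3.0564)
l(21, -10)*P = -11*3851/1260 = -42361/1260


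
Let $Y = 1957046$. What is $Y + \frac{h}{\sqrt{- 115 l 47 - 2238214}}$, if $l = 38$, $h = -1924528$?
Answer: $1957046 + \frac{962264 i \sqrt{610901}}{610901} \approx 1.957 \cdot 10^{6} + 1231.1 i$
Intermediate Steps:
$Y + \frac{h}{\sqrt{- 115 l 47 - 2238214}} = 1957046 - \frac{1924528}{\sqrt{\left(-115\right) 38 \cdot 47 - 2238214}} = 1957046 - \frac{1924528}{\sqrt{\left(-4370\right) 47 - 2238214}} = 1957046 - \frac{1924528}{\sqrt{-205390 - 2238214}} = 1957046 - \frac{1924528}{\sqrt{-2443604}} = 1957046 - \frac{1924528}{2 i \sqrt{610901}} = 1957046 - 1924528 \left(- \frac{i \sqrt{610901}}{1221802}\right) = 1957046 + \frac{962264 i \sqrt{610901}}{610901}$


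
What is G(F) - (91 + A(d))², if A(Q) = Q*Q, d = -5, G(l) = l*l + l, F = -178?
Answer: 18050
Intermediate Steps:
G(l) = l + l² (G(l) = l² + l = l + l²)
A(Q) = Q²
G(F) - (91 + A(d))² = -178*(1 - 178) - (91 + (-5)²)² = -178*(-177) - (91 + 25)² = 31506 - 1*116² = 31506 - 1*13456 = 31506 - 13456 = 18050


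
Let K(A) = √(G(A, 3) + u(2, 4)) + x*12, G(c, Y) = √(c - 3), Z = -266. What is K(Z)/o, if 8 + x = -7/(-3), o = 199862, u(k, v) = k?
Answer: -34/99931 + √(2 + I*√269)/199862 ≈ -0.00032501 + 1.3483e-5*I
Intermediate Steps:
G(c, Y) = √(-3 + c)
x = -17/3 (x = -8 - 7/(-3) = -8 - 7*(-⅓) = -8 + 7/3 = -17/3 ≈ -5.6667)
K(A) = -68 + √(2 + √(-3 + A)) (K(A) = √(√(-3 + A) + 2) - 17/3*12 = √(2 + √(-3 + A)) - 68 = -68 + √(2 + √(-3 + A)))
K(Z)/o = (-68 + √(2 + √(-3 - 266)))/199862 = (-68 + √(2 + √(-269)))*(1/199862) = (-68 + √(2 + I*√269))*(1/199862) = -34/99931 + √(2 + I*√269)/199862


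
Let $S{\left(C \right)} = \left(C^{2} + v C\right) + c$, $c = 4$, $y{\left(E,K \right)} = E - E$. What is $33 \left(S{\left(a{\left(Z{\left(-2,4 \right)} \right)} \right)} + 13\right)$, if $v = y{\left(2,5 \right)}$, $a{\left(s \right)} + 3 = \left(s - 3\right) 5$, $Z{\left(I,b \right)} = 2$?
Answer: $2673$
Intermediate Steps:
$y{\left(E,K \right)} = 0$
$a{\left(s \right)} = -18 + 5 s$ ($a{\left(s \right)} = -3 + \left(s - 3\right) 5 = -3 + \left(-3 + s\right) 5 = -3 + \left(-15 + 5 s\right) = -18 + 5 s$)
$v = 0$
$S{\left(C \right)} = 4 + C^{2}$ ($S{\left(C \right)} = \left(C^{2} + 0 C\right) + 4 = \left(C^{2} + 0\right) + 4 = C^{2} + 4 = 4 + C^{2}$)
$33 \left(S{\left(a{\left(Z{\left(-2,4 \right)} \right)} \right)} + 13\right) = 33 \left(\left(4 + \left(-18 + 5 \cdot 2\right)^{2}\right) + 13\right) = 33 \left(\left(4 + \left(-18 + 10\right)^{2}\right) + 13\right) = 33 \left(\left(4 + \left(-8\right)^{2}\right) + 13\right) = 33 \left(\left(4 + 64\right) + 13\right) = 33 \left(68 + 13\right) = 33 \cdot 81 = 2673$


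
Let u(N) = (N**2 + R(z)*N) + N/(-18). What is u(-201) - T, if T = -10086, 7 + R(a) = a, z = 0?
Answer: 311431/6 ≈ 51905.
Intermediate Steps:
R(a) = -7 + a
u(N) = N**2 - 127*N/18 (u(N) = (N**2 + (-7 + 0)*N) + N/(-18) = (N**2 - 7*N) + N*(-1/18) = (N**2 - 7*N) - N/18 = N**2 - 127*N/18)
u(-201) - T = (1/18)*(-201)*(-127 + 18*(-201)) - 1*(-10086) = (1/18)*(-201)*(-127 - 3618) + 10086 = (1/18)*(-201)*(-3745) + 10086 = 250915/6 + 10086 = 311431/6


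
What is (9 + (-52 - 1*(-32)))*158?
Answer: -1738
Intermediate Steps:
(9 + (-52 - 1*(-32)))*158 = (9 + (-52 + 32))*158 = (9 - 20)*158 = -11*158 = -1738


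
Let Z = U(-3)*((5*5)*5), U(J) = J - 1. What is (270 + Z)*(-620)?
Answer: 142600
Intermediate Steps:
U(J) = -1 + J
Z = -500 (Z = (-1 - 3)*((5*5)*5) = -100*5 = -4*125 = -500)
(270 + Z)*(-620) = (270 - 500)*(-620) = -230*(-620) = 142600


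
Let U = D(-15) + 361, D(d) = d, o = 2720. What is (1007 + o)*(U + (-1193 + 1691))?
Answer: 3145588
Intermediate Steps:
U = 346 (U = -15 + 361 = 346)
(1007 + o)*(U + (-1193 + 1691)) = (1007 + 2720)*(346 + (-1193 + 1691)) = 3727*(346 + 498) = 3727*844 = 3145588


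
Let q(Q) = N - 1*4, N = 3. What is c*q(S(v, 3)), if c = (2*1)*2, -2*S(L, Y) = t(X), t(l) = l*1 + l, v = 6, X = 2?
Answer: -4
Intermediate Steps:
t(l) = 2*l (t(l) = l + l = 2*l)
S(L, Y) = -2
q(Q) = -1 (q(Q) = 3 - 1*4 = 3 - 4 = -1)
c = 4 (c = 2*2 = 4)
c*q(S(v, 3)) = 4*(-1) = -4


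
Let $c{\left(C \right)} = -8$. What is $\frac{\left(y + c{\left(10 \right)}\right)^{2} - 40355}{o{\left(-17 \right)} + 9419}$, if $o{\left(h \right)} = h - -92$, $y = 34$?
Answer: $- \frac{39679}{9494} \approx -4.1794$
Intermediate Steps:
$o{\left(h \right)} = 92 + h$ ($o{\left(h \right)} = h + 92 = 92 + h$)
$\frac{\left(y + c{\left(10 \right)}\right)^{2} - 40355}{o{\left(-17 \right)} + 9419} = \frac{\left(34 - 8\right)^{2} - 40355}{\left(92 - 17\right) + 9419} = \frac{26^{2} - 40355}{75 + 9419} = \frac{676 - 40355}{9494} = \left(-39679\right) \frac{1}{9494} = - \frac{39679}{9494}$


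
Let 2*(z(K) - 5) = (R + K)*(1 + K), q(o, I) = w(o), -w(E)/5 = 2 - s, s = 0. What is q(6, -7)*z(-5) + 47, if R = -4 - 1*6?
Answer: -303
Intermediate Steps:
R = -10 (R = -4 - 6 = -10)
w(E) = -10 (w(E) = -5*(2 - 1*0) = -5*(2 + 0) = -5*2 = -10)
q(o, I) = -10
z(K) = 5 + (1 + K)*(-10 + K)/2 (z(K) = 5 + ((-10 + K)*(1 + K))/2 = 5 + ((1 + K)*(-10 + K))/2 = 5 + (1 + K)*(-10 + K)/2)
q(6, -7)*z(-5) + 47 = -5*(-5)*(-9 - 5) + 47 = -5*(-5)*(-14) + 47 = -10*35 + 47 = -350 + 47 = -303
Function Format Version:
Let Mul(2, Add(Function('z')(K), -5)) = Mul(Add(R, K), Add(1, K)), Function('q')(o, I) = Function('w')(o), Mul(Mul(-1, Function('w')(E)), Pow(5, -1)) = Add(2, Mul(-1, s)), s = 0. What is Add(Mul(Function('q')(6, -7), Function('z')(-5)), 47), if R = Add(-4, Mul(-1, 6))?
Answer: -303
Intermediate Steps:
R = -10 (R = Add(-4, -6) = -10)
Function('w')(E) = -10 (Function('w')(E) = Mul(-5, Add(2, Mul(-1, 0))) = Mul(-5, Add(2, 0)) = Mul(-5, 2) = -10)
Function('q')(o, I) = -10
Function('z')(K) = Add(5, Mul(Rational(1, 2), Add(1, K), Add(-10, K))) (Function('z')(K) = Add(5, Mul(Rational(1, 2), Mul(Add(-10, K), Add(1, K)))) = Add(5, Mul(Rational(1, 2), Mul(Add(1, K), Add(-10, K)))) = Add(5, Mul(Rational(1, 2), Add(1, K), Add(-10, K))))
Add(Mul(Function('q')(6, -7), Function('z')(-5)), 47) = Add(Mul(-10, Mul(Rational(1, 2), -5, Add(-9, -5))), 47) = Add(Mul(-10, Mul(Rational(1, 2), -5, -14)), 47) = Add(Mul(-10, 35), 47) = Add(-350, 47) = -303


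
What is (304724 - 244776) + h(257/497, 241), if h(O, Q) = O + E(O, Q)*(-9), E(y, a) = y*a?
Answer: 29236980/497 ≈ 58827.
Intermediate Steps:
E(y, a) = a*y
h(O, Q) = O - 9*O*Q (h(O, Q) = O + (Q*O)*(-9) = O + (O*Q)*(-9) = O - 9*O*Q)
(304724 - 244776) + h(257/497, 241) = (304724 - 244776) + (257/497)*(1 - 9*241) = 59948 + (257*(1/497))*(1 - 2169) = 59948 + (257/497)*(-2168) = 59948 - 557176/497 = 29236980/497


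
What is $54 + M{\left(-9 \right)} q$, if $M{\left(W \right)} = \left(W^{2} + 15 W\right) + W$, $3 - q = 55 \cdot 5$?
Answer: $17190$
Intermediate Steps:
$q = -272$ ($q = 3 - 55 \cdot 5 = 3 - 275 = -272$)
$M{\left(W \right)} = W^{2} + 16 W$
$54 + M{\left(-9 \right)} q = 54 + - 9 \left(16 - 9\right) \left(-272\right) = 54 + \left(-9\right) 7 \left(-272\right) = 54 - -17136 = 54 + 17136 = 17190$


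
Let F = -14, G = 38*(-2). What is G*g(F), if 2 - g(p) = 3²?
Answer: 532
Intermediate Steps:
G = -76
g(p) = -7 (g(p) = 2 - 1*3² = 2 - 1*9 = 2 - 9 = -7)
G*g(F) = -76*(-7) = 532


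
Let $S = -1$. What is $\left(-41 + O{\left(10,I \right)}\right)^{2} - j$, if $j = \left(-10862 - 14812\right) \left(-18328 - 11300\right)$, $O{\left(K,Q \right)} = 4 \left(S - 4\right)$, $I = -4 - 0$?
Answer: $-760665551$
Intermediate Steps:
$I = -4$ ($I = -4 + 0 = -4$)
$O{\left(K,Q \right)} = -20$ ($O{\left(K,Q \right)} = 4 \left(-1 - 4\right) = 4 \left(-5\right) = -20$)
$j = 760669272$ ($j = \left(-25674\right) \left(-29628\right) = 760669272$)
$\left(-41 + O{\left(10,I \right)}\right)^{2} - j = \left(-41 - 20\right)^{2} - 760669272 = \left(-61\right)^{2} - 760669272 = 3721 - 760669272 = -760665551$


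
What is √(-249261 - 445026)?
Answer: 3*I*√77143 ≈ 833.24*I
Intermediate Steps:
√(-249261 - 445026) = √(-694287) = 3*I*√77143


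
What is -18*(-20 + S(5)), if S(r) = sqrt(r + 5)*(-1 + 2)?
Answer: 360 - 18*sqrt(10) ≈ 303.08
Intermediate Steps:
S(r) = sqrt(5 + r) (S(r) = sqrt(5 + r)*1 = sqrt(5 + r))
-18*(-20 + S(5)) = -18*(-20 + sqrt(5 + 5)) = -18*(-20 + sqrt(10)) = 360 - 18*sqrt(10)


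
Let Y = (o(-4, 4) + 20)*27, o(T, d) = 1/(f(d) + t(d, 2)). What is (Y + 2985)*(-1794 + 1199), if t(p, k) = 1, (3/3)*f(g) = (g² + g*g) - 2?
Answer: -65034690/31 ≈ -2.0979e+6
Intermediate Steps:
f(g) = -2 + 2*g² (f(g) = (g² + g*g) - 2 = (g² + g²) - 2 = 2*g² - 2 = -2 + 2*g²)
o(T, d) = 1/(-1 + 2*d²) (o(T, d) = 1/((-2 + 2*d²) + 1) = 1/(-1 + 2*d²))
Y = 16767/31 (Y = (1/(-1 + 2*4²) + 20)*27 = (1/(-1 + 2*16) + 20)*27 = (1/(-1 + 32) + 20)*27 = (1/31 + 20)*27 = (621/31)*27 = 16767/31 ≈ 540.87)
(Y + 2985)*(-1794 + 1199) = (16767/31 + 2985)*(-1794 + 1199) = (109302/31)*(-595) = -65034690/31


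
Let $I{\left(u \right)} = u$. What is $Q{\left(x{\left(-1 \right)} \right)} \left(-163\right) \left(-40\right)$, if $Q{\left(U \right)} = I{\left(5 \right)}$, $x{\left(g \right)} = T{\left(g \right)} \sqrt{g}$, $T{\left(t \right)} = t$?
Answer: $32600$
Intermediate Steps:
$x{\left(g \right)} = g^{\frac{3}{2}}$ ($x{\left(g \right)} = g \sqrt{g} = g^{\frac{3}{2}}$)
$Q{\left(U \right)} = 5$
$Q{\left(x{\left(-1 \right)} \right)} \left(-163\right) \left(-40\right) = 5 \left(-163\right) \left(-40\right) = \left(-815\right) \left(-40\right) = 32600$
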